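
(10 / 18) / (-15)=-1 / 27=-0.04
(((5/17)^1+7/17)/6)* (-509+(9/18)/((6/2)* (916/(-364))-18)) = -2366941/39525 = -59.88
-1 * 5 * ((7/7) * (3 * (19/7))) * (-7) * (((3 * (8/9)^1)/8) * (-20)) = -1900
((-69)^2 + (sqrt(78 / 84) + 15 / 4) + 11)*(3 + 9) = 6*sqrt(182) / 7 + 57309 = 57320.56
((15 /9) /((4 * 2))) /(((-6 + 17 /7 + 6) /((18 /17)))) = 105 /1156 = 0.09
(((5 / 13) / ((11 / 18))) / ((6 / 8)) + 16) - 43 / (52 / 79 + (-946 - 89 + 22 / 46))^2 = 8497510604991339 / 504629119408700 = 16.84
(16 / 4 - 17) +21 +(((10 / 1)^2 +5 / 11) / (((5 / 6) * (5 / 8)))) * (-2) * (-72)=1527992 / 55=27781.67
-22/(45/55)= -242/9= -26.89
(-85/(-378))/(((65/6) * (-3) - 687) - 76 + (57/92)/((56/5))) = -31280/110649537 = -0.00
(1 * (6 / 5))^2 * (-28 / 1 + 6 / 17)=-3384 / 85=-39.81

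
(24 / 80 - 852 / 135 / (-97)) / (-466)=-3187 / 4068180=-0.00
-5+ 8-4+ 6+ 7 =12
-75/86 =-0.87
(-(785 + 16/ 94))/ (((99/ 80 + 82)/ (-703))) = 2075424720/ 312973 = 6631.32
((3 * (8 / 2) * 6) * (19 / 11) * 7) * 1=9576 / 11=870.55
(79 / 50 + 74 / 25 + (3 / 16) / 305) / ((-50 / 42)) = -2326611 / 610000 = -3.81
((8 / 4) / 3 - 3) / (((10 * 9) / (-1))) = 7 / 270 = 0.03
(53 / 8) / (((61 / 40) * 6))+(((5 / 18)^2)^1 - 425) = -8383865 / 19764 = -424.20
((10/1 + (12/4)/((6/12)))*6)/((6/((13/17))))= 208/17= 12.24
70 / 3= 23.33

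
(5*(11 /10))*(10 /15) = 3.67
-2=-2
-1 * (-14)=14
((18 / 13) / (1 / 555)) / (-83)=-9990 / 1079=-9.26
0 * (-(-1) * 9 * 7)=0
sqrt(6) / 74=0.03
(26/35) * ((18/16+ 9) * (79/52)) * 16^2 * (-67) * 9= -61737552/35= -1763930.06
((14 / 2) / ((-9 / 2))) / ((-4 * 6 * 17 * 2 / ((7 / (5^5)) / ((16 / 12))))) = 49 / 15300000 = 0.00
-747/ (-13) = 747/ 13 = 57.46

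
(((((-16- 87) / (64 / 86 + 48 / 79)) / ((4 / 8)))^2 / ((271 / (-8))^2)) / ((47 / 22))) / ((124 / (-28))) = -2693321661382 / 1259110619879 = -2.14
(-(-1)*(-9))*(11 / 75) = -33 / 25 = -1.32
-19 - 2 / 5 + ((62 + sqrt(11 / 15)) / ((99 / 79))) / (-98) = -482792 / 24255 - 79*sqrt(165) / 145530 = -19.91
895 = 895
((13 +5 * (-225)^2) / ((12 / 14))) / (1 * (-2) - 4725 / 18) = -77042 / 69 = -1116.55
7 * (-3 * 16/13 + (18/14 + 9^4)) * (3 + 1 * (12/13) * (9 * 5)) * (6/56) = 259174296/1183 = 219082.25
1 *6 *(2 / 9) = 4 / 3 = 1.33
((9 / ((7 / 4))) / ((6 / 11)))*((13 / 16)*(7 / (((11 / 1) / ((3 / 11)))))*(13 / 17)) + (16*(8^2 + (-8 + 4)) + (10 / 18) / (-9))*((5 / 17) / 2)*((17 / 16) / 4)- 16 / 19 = 1387749623 / 36837504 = 37.67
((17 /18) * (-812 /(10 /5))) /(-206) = 3451 /1854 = 1.86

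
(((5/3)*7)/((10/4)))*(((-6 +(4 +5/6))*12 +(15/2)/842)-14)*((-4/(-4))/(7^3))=-0.38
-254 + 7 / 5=-252.60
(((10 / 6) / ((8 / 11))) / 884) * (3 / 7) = 55 / 49504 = 0.00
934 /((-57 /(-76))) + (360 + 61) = 4999 /3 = 1666.33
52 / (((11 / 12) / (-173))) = -107952 / 11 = -9813.82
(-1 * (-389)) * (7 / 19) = 2723 / 19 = 143.32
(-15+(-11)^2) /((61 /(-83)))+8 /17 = -149078 /1037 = -143.76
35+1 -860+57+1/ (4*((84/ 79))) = -257633/ 336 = -766.76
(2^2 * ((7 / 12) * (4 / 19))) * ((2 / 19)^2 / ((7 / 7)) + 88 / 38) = 1.14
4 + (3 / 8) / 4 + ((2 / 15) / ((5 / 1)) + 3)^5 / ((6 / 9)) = 9747446885387 / 25312500000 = 385.08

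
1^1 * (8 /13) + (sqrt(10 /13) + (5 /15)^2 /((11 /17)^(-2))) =22381 /33813 + sqrt(130) /13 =1.54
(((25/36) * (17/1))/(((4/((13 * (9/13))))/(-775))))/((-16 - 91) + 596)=-42.10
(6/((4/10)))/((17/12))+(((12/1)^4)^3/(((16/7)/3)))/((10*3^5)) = 4815795005.79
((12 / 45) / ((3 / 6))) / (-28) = -2 / 105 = -0.02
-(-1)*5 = 5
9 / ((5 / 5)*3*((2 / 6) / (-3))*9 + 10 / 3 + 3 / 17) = 459 / 26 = 17.65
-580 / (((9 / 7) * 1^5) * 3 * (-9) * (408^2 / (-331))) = -0.03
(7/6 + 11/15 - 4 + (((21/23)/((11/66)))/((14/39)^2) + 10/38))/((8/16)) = 1244266/15295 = 81.35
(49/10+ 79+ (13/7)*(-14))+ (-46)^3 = -972781/10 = -97278.10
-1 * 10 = -10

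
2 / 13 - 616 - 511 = -14649 / 13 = -1126.85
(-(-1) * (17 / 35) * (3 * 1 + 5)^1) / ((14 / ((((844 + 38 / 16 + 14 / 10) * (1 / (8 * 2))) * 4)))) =576487 / 9800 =58.83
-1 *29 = -29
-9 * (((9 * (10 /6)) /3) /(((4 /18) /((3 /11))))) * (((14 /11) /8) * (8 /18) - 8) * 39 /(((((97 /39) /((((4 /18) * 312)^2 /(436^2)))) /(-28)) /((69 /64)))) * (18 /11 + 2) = -29238424078500 /1533920267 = -19061.24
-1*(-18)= 18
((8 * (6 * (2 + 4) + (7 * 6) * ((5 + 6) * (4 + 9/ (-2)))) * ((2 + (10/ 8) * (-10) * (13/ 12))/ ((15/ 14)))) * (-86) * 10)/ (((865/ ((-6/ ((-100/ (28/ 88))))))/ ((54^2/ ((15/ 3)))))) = -44249174424/ 237875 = -186018.60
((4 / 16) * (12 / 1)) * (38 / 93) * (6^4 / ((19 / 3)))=7776 / 31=250.84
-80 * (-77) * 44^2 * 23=274292480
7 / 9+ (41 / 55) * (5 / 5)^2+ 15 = 8179 / 495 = 16.52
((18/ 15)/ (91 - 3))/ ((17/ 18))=27/ 1870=0.01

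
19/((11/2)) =38/11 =3.45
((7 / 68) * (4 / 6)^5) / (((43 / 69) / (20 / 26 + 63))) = 1.39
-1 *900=-900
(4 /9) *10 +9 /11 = 521 /99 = 5.26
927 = 927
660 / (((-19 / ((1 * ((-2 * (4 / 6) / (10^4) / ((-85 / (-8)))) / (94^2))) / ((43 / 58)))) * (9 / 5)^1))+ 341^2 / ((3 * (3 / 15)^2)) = 33446195822635651 / 34515901125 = 969008.33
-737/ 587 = -1.26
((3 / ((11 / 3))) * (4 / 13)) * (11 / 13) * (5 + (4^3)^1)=2484 / 169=14.70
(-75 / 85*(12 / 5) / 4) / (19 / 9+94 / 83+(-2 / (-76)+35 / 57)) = -255474 / 1874267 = -0.14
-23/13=-1.77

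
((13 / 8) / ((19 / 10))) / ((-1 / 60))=-51.32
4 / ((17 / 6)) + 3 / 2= 99 / 34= 2.91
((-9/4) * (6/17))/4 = -27/136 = -0.20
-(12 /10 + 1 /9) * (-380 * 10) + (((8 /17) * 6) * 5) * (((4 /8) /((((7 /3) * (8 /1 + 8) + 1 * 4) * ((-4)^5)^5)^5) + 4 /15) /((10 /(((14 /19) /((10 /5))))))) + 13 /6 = 960696903021573939264586185966054651087083877156407208016977478752300912588078689310237032189 /192735798117108095251655285140347365436323178928964319888171977736440432859637798183895040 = 4984.53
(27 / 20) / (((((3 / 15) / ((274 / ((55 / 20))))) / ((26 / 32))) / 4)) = 48087 / 22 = 2185.77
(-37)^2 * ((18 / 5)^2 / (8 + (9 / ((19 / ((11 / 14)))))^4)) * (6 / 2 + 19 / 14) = 9640.06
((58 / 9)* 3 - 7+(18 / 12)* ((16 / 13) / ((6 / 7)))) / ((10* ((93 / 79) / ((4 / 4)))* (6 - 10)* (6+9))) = -8927 / 435240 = -0.02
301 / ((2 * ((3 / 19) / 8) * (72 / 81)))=8578.50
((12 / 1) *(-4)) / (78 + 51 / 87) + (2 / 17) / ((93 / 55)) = -1950062 / 3603099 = -0.54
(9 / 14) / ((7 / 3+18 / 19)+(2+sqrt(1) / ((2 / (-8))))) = 513 / 1022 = 0.50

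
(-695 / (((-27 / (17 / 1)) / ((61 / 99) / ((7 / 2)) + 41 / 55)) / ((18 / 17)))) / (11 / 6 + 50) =1775308 / 215523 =8.24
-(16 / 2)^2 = -64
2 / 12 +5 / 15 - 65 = -129 / 2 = -64.50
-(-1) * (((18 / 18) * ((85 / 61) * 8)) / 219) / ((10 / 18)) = 408 / 4453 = 0.09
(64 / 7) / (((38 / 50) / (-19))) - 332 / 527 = -845524 / 3689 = -229.20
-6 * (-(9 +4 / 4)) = 60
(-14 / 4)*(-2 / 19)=0.37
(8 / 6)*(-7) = -28 / 3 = -9.33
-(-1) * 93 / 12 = 31 / 4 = 7.75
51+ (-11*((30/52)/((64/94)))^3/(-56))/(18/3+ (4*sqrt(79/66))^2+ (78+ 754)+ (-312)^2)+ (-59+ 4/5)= -3762625145183120169/522586914050539520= -7.20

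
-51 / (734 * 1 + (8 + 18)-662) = -51 / 98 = -0.52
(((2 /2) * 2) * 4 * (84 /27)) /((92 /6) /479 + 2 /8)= 429184 /4863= 88.25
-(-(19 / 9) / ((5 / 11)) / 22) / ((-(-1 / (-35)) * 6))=-133 / 108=-1.23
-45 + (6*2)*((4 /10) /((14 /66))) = -783 /35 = -22.37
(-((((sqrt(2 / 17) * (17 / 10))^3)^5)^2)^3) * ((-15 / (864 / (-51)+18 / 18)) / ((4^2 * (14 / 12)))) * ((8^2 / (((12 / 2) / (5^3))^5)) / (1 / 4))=-398703807810572411498315063055075847178723756123452198369 / 9540282189846038818359375000000000000000000000000000000000000000000000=-0.00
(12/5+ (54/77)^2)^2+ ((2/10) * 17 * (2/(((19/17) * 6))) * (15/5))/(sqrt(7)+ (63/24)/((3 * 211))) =823460416 * sqrt(7)/1894809105+ 397785729736185992/47577358682313075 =9.51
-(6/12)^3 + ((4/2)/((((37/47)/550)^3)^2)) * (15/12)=5967511714830802809934273591/20525811272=290732075616972125.59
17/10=1.70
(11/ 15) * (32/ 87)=352/ 1305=0.27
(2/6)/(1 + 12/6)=1/9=0.11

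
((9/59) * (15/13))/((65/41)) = 1107/9971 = 0.11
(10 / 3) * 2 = 20 / 3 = 6.67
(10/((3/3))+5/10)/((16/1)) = 21/32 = 0.66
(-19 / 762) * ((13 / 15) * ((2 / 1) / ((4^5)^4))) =-247 / 6283708952739840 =-0.00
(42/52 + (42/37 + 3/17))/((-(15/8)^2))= -123232/204425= -0.60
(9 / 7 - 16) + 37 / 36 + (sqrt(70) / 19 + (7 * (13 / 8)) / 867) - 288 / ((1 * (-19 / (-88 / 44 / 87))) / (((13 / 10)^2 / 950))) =-13031950505111 / 953045415000 + sqrt(70) / 19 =-13.23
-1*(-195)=195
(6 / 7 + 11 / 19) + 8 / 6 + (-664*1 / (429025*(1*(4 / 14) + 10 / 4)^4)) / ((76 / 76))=365576289957083 / 132005695328325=2.77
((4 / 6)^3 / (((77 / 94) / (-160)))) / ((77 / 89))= -10708480 / 160083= -66.89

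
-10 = -10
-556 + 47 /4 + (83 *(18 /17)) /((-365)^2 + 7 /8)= -4382711495 /8052764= -544.25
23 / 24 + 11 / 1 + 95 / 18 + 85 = 7361 / 72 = 102.24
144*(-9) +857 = -439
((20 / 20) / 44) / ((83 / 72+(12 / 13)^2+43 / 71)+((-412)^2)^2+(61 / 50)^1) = 5399550 / 6845404370358034019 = 0.00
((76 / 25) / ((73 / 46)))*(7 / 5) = 24472 / 9125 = 2.68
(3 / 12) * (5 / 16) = 5 / 64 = 0.08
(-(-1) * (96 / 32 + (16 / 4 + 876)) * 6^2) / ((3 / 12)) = 127152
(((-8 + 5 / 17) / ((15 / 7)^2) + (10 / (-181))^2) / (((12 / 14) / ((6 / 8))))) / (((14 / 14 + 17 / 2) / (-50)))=1469372513 / 190472454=7.71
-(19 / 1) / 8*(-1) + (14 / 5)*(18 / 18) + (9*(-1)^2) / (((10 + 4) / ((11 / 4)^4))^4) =2511.59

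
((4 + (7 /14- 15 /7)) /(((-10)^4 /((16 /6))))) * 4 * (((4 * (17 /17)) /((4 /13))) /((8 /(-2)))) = -143 /17500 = -0.01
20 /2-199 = -189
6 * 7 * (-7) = -294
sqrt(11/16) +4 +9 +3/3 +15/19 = sqrt(11)/4 +281/19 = 15.62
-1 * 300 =-300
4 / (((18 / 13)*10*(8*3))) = 13 / 1080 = 0.01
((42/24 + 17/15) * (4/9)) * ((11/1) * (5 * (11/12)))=20933/324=64.61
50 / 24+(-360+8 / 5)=-21379 / 60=-356.32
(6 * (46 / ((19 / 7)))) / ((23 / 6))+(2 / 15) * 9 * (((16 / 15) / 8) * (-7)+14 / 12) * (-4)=12068 / 475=25.41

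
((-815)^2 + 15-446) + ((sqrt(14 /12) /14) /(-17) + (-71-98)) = 663625-sqrt(42) /1428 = 663625.00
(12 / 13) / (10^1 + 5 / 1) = 4 / 65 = 0.06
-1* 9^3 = -729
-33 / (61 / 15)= -495 / 61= -8.11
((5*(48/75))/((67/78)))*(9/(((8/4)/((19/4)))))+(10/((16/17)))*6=192129/1340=143.38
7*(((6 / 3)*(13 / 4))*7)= 637 / 2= 318.50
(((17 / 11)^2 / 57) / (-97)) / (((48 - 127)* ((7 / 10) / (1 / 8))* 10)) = 0.00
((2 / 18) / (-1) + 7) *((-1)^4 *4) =248 / 9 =27.56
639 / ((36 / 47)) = 3337 / 4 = 834.25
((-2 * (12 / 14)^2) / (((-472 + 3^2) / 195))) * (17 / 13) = 0.81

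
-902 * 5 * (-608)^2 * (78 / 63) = -43346800640 / 21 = -2064133363.81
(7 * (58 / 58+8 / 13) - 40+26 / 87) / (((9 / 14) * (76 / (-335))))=75304985 / 386802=194.69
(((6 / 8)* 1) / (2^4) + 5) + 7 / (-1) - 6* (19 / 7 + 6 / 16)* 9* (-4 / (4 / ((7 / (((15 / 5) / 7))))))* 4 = 697411 / 64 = 10897.05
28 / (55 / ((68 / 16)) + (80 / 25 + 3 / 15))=2380 / 1389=1.71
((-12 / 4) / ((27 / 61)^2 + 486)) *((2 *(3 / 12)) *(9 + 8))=-0.05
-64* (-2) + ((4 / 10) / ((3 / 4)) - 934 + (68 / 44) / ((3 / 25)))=-130777 / 165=-792.59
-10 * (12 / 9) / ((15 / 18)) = -16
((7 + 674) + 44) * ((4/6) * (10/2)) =7250/3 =2416.67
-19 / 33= -0.58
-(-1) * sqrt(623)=sqrt(623)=24.96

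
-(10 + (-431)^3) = 80062981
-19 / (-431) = 19 / 431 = 0.04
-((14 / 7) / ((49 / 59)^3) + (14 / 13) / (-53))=-281365176 / 81060161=-3.47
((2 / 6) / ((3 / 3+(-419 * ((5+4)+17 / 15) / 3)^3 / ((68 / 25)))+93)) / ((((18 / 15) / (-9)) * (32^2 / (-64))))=-309825 / 2066630243022656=-0.00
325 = 325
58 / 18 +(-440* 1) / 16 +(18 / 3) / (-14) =-3113 / 126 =-24.71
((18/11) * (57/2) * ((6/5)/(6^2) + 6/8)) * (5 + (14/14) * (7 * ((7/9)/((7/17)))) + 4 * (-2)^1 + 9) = 154489/220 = 702.22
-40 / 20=-2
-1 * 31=-31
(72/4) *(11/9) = 22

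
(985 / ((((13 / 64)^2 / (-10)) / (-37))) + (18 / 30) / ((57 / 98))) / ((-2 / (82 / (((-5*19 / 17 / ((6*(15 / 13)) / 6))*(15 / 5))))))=98844915991714 / 3965585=24925683.35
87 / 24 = 29 / 8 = 3.62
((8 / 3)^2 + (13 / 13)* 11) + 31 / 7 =1420 / 63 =22.54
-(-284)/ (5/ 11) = 3124/ 5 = 624.80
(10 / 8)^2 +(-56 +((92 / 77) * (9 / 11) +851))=10808263 / 13552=797.54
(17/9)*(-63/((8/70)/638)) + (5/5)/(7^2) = -65103113/98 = -664317.48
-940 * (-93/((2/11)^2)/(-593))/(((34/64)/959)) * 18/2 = -730377315360/10081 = -72450879.41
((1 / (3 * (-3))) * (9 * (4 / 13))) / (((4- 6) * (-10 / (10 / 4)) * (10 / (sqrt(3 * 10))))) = -sqrt(30) / 260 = -0.02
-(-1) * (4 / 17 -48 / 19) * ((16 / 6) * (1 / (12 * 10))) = -148 / 2907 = -0.05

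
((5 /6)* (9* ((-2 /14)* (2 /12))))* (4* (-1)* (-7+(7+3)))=15 /7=2.14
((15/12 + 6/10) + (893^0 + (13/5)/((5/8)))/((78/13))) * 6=813/50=16.26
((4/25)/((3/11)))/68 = 11/1275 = 0.01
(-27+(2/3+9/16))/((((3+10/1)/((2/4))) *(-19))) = 1237/23712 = 0.05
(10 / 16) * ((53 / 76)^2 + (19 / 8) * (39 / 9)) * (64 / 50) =8.62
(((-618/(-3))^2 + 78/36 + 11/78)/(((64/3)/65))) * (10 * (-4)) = -20688675/4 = -5172168.75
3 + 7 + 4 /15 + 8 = 274 /15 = 18.27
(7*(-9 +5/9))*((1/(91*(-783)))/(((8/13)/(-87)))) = -19/162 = -0.12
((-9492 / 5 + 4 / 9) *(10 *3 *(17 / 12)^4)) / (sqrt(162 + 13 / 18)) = -222917549 *sqrt(5858) / 948996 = -17978.55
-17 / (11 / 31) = -527 / 11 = -47.91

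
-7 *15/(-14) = 15/2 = 7.50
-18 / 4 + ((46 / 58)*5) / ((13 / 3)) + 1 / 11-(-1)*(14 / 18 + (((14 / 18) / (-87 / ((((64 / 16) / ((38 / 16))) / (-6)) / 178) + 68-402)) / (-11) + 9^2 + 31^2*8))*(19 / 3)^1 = 1611252082897123 / 32745632634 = 49205.10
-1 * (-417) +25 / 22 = 9199 / 22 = 418.14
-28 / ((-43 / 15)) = 420 / 43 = 9.77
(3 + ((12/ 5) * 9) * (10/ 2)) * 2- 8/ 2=218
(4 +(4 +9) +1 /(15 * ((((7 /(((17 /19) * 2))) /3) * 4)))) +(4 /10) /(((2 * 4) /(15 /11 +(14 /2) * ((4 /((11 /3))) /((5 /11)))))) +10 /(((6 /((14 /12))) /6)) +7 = 16058311 /438900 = 36.59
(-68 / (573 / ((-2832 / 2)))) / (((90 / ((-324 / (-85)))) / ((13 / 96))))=4602 / 4775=0.96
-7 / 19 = -0.37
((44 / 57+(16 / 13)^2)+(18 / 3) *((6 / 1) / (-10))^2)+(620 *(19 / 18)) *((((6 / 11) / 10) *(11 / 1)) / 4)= 49423739 / 481650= 102.61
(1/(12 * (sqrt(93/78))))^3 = 13 * sqrt(806)/830304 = 0.00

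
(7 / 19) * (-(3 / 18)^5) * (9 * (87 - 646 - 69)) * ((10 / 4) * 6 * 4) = 5495 / 342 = 16.07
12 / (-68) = -3 / 17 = -0.18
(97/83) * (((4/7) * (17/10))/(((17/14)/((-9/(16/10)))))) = -873/166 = -5.26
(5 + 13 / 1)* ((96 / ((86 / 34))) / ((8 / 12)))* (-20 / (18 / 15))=-734400 / 43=-17079.07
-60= -60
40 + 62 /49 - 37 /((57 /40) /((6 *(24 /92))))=13374 /21413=0.62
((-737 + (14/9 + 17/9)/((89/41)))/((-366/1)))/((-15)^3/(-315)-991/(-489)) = 336062153/2130925932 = 0.16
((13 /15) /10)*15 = 13 /10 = 1.30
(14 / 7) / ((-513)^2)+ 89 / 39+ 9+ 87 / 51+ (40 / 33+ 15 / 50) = 92766156167 / 6397638390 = 14.50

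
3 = 3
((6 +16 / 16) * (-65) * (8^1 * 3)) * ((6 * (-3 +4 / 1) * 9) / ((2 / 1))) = -294840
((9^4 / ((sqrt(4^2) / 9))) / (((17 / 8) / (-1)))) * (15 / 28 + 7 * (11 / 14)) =-9979281 / 238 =-41929.75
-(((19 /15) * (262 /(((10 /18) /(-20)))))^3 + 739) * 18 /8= 1918451941090929 /500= 3836903882181.86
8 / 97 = 0.08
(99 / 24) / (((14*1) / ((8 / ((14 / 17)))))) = 2.86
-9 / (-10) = 9 / 10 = 0.90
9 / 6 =3 / 2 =1.50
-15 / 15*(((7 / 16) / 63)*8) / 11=-0.01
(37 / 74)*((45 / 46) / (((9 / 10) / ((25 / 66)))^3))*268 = 654296875 / 66950631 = 9.77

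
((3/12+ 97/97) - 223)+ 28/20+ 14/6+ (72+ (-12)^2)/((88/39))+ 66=-56.29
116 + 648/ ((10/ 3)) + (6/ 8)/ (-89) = 552497/ 1780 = 310.39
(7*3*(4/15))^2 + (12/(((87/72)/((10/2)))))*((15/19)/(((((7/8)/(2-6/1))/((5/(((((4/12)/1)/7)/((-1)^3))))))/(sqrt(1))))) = 259631984/13775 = 18848.06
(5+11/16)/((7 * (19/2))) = 13/152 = 0.09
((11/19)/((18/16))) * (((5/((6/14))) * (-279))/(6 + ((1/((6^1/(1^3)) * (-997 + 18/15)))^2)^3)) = -3231866222113540210248177722880/11576227984529019186268127677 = -279.18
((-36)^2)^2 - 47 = 1679569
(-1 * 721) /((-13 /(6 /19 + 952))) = 13045774 /247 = 52816.90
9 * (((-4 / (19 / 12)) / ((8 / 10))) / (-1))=540 / 19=28.42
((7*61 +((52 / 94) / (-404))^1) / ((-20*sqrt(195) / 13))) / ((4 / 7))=-1135099*sqrt(195) / 455712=-34.78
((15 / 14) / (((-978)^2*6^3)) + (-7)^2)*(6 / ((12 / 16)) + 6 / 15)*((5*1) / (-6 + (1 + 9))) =47242657733 / 91822464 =514.50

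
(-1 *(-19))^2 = 361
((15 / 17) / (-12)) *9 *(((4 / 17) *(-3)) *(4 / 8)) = 135 / 578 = 0.23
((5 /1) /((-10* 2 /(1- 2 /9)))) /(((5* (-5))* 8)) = 7 /7200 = 0.00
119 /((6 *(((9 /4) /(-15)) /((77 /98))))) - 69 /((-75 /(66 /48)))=-184723 /1800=-102.62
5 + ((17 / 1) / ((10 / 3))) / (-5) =199 / 50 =3.98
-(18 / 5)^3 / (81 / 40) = -576 / 25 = -23.04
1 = 1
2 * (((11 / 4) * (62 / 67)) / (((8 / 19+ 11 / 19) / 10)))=3410 / 67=50.90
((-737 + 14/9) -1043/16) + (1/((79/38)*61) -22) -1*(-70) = -522272929/693936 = -752.62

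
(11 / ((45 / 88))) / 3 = 968 / 135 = 7.17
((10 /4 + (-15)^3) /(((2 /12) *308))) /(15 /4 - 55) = 4047 /3157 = 1.28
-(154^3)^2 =-13339032325696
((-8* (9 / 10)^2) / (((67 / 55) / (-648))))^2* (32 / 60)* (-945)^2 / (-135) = -4704288930367488 / 112225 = -41918368726.82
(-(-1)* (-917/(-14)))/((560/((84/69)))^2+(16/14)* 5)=917/2962480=0.00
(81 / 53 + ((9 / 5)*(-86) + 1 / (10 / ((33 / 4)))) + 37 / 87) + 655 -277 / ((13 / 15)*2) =343.17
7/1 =7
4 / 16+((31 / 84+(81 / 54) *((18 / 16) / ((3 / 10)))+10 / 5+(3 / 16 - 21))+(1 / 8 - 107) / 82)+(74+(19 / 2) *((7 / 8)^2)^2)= 65.70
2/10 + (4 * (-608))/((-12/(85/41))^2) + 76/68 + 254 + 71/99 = 2594952973/14145615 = 183.45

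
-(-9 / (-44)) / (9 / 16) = -4 / 11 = -0.36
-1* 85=-85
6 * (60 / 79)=360 / 79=4.56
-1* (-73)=73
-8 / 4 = -2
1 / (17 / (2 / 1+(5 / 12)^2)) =313 / 2448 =0.13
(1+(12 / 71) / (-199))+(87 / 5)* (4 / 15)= 1991889 / 353225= 5.64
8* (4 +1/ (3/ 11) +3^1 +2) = 304/ 3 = 101.33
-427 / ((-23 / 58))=24766 / 23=1076.78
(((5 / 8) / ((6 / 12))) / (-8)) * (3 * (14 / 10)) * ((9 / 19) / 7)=-27 / 608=-0.04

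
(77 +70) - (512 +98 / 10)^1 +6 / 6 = -1869 / 5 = -373.80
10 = 10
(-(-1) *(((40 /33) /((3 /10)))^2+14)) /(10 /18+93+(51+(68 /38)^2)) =0.21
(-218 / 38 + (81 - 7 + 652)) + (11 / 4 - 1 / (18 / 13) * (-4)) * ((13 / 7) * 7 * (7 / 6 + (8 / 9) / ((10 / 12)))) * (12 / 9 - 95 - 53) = -35845432 / 1539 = -23291.38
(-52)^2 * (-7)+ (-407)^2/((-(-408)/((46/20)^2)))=-684634079/40800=-16780.25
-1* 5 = -5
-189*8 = -1512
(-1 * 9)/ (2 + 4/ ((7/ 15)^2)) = -0.44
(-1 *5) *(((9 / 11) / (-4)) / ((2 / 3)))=1.53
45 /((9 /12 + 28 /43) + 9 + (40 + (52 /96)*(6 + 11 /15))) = 696600 /836669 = 0.83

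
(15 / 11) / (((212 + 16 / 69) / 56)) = 2070 / 5753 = 0.36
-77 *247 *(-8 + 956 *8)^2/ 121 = -100921038400/ 11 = -9174639854.55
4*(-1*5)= -20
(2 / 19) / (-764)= -1 / 7258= -0.00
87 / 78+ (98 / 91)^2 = 769 / 338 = 2.28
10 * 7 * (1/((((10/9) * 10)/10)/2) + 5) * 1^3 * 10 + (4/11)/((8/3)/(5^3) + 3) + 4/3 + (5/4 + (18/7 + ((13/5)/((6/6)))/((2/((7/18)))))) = 18709716229/3925845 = 4765.78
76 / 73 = 1.04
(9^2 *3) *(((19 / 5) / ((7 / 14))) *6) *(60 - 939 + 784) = -1052676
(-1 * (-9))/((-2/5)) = -45/2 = -22.50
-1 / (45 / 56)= -1.24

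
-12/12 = -1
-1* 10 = -10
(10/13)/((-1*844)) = -5/5486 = -0.00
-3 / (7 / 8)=-24 / 7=-3.43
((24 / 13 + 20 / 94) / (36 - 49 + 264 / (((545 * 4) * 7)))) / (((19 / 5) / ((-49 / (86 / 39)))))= 1763731725 / 1901864071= 0.93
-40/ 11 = -3.64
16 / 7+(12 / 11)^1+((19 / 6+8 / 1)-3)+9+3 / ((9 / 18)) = 12263 / 462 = 26.54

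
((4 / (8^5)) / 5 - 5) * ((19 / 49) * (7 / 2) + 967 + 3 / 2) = -198625773 / 40960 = -4849.26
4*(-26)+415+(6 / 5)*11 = 1621 / 5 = 324.20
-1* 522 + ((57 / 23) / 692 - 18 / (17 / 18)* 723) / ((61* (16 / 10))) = -87566198307 / 132039136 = -663.18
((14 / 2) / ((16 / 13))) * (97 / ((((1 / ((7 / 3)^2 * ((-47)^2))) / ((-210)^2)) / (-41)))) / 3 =-47987140094075 / 12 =-3998928341172.92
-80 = -80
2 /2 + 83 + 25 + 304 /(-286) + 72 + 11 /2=53035 /286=185.44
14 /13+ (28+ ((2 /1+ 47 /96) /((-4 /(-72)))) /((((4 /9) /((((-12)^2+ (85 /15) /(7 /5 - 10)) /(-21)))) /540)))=-23266052037 /62608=-371614.68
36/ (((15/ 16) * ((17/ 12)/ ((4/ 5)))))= 9216/ 425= 21.68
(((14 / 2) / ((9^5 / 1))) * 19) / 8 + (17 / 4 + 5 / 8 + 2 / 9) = 602005 / 118098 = 5.10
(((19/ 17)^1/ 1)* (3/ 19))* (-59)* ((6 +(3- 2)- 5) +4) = -1062/ 17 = -62.47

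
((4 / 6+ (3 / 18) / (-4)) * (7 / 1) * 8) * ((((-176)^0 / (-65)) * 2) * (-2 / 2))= 14 / 13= 1.08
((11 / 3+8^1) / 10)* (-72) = -84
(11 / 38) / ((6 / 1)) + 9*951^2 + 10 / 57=618610301 / 76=8139609.22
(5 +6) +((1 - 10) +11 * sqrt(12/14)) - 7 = -5 +11 * sqrt(42)/7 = 5.18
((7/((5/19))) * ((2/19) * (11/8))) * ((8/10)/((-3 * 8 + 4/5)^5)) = -9625/21003416576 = -0.00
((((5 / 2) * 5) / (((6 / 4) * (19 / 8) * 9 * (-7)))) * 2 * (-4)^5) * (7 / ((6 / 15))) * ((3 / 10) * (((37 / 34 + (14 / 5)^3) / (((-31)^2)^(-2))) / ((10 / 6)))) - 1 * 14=185204940135218 / 24225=7645198767.19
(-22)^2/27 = 484/27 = 17.93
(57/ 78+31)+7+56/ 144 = 4577/ 117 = 39.12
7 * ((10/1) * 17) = 1190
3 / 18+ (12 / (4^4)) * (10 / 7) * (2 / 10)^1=121 / 672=0.18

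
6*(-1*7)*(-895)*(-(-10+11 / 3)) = 238070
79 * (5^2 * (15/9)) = 9875/3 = 3291.67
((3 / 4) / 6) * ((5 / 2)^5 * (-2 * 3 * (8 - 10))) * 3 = 28125 / 64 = 439.45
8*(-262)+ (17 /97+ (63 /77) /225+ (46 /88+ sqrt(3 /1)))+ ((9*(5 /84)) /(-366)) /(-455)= -17374389714943 /8292083800+ sqrt(3)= -2093.57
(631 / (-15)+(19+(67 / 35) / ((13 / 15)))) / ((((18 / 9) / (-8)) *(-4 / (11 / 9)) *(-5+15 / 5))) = 12.75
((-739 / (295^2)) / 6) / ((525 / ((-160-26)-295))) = 355459 / 274128750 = 0.00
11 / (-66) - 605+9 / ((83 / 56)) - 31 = -313787 / 498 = -630.09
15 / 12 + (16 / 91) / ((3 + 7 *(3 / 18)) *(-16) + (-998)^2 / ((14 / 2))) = 48532493 / 38825956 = 1.25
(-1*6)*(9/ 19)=-54/ 19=-2.84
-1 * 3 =-3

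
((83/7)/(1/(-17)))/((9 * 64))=-1411/4032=-0.35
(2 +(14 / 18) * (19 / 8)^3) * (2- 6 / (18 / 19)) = -743977 / 13824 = -53.82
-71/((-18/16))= 568/9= 63.11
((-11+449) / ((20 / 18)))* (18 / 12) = 591.30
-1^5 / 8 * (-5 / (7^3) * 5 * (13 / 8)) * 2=325 / 10976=0.03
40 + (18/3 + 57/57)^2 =89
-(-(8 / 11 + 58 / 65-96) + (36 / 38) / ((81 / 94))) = -11673842 / 122265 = -95.48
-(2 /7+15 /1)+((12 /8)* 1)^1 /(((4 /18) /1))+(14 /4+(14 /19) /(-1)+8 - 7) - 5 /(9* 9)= -208319 /43092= -4.83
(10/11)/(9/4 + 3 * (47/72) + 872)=240/231319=0.00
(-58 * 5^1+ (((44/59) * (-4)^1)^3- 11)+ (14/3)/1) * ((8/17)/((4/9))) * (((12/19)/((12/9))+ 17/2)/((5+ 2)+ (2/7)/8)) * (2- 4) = 11396717693592/13068471149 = 872.08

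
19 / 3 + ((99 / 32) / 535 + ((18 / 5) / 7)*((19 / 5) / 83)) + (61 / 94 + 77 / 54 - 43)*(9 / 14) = -46624191259 / 2337479200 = -19.95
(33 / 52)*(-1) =-33 / 52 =-0.63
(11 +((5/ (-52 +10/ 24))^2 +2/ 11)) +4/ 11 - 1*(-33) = 187788490/ 4214771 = 44.55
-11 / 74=-0.15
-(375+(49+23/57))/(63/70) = -241910/513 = -471.56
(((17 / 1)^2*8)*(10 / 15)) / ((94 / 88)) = 203456 / 141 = 1442.95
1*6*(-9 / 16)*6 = -81 / 4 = -20.25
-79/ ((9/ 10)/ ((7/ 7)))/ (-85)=1.03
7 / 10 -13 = -123 / 10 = -12.30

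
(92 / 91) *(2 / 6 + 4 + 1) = 5.39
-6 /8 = -3 /4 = -0.75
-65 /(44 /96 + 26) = -312 /127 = -2.46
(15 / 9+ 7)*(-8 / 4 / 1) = -17.33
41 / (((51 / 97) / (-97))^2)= 3629700521 / 2601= 1395501.93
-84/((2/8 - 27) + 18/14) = 2352/713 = 3.30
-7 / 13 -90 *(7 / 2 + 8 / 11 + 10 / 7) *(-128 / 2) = 32609701 / 1001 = 32577.12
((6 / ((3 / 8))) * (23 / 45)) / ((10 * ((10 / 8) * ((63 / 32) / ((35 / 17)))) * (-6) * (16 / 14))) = -10304 / 103275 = -0.10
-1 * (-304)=304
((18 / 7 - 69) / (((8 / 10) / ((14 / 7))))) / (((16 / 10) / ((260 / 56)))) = -755625 / 1568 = -481.90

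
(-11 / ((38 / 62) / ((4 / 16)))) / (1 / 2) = -341 / 38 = -8.97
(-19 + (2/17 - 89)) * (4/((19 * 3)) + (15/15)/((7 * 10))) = -9.11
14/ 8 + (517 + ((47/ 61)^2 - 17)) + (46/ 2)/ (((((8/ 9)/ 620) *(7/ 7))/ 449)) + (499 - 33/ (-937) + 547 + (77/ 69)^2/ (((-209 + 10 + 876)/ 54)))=35984488522491273885/ 4994633122964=7204630.98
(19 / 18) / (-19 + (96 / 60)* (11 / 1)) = -95 / 126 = -0.75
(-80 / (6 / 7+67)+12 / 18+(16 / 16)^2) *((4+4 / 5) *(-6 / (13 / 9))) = -60048 / 6175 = -9.72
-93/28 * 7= -93/4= -23.25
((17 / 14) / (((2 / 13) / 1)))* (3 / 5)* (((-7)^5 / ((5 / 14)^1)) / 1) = -11143041 / 50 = -222860.82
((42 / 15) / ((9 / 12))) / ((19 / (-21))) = -392 / 95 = -4.13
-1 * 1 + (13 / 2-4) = 3 / 2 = 1.50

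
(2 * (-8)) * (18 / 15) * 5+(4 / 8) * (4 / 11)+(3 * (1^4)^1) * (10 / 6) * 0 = -1054 / 11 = -95.82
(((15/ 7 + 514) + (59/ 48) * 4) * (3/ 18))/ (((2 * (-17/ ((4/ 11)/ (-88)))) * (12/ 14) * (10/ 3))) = 3979/ 1077120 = 0.00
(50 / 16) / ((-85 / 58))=-2.13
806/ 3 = 268.67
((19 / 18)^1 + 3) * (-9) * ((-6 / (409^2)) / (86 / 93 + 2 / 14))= 142569 / 116260295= 0.00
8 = 8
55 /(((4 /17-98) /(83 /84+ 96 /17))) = -521125 /139608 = -3.73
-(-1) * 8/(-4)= -2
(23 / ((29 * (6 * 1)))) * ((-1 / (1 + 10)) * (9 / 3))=-23 / 638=-0.04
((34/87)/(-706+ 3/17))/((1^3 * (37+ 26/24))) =-0.00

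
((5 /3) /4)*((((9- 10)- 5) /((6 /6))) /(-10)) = 1 /4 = 0.25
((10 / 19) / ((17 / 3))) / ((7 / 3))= 0.04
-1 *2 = -2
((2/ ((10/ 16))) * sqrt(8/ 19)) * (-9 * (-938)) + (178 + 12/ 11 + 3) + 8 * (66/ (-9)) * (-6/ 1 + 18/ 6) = 3939/ 11 + 270144 * sqrt(38)/ 95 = 17887.35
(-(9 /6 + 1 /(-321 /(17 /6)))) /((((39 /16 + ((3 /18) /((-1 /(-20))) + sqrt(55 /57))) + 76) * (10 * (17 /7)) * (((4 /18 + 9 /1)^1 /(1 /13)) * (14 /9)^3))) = -9368206956 /5629249083435523 + 50248512 * sqrt(3135) /140731227085888075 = -0.00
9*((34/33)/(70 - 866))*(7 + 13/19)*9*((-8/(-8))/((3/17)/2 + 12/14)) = -886074/1039775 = -0.85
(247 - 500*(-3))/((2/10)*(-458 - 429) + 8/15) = -26205/2653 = -9.88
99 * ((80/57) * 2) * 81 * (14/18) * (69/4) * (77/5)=88365816/19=4650832.42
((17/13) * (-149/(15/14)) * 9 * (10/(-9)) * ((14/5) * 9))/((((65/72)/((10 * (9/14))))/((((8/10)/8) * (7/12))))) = 80427816/4225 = 19036.17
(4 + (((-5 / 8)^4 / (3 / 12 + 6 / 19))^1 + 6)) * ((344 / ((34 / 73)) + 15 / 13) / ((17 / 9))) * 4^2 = 665335756665 / 10339264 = 64350.40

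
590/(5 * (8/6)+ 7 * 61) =1770/1301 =1.36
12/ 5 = 2.40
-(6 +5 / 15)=-19 / 3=-6.33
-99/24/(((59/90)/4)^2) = -153.58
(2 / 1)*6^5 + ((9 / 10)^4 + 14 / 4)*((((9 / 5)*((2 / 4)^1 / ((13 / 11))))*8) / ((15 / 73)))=979701573 / 62500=15675.23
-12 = -12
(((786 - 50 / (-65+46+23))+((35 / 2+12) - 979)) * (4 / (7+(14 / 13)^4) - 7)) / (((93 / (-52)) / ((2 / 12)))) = -7111822432 / 66497697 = -106.95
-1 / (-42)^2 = -1 / 1764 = -0.00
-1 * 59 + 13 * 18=175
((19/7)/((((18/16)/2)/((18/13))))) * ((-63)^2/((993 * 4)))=28728/4303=6.68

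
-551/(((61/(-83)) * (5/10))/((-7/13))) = -640262/793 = -807.39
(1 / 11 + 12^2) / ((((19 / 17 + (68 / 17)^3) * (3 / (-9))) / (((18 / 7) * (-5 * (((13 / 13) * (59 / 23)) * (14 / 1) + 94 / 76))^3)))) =115290876371271125625 / 1053850204484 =109399681.17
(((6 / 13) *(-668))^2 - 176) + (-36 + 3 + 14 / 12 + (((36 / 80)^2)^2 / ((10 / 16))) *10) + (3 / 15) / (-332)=39912336854941 / 420810000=94846.46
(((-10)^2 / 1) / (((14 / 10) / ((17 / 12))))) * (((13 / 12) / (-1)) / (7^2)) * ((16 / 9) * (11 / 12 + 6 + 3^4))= -29144375 / 83349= -349.67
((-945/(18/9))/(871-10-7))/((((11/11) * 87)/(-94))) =2115/3538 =0.60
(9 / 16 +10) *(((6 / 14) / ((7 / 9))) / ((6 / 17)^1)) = 25857 / 1568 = 16.49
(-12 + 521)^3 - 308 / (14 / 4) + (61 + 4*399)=131873798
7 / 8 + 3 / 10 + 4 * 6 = 1007 / 40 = 25.18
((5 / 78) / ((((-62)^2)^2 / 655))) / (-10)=-655 / 2305108416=-0.00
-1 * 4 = -4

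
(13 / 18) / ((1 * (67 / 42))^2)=1274 / 4489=0.28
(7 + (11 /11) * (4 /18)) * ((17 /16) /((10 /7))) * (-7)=-10829 /288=-37.60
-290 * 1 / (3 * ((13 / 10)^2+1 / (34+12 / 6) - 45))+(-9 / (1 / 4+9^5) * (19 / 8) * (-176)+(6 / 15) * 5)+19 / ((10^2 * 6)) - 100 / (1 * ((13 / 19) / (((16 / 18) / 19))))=-20774935567567 / 8280736144200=-2.51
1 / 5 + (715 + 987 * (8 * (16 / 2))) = 63883.20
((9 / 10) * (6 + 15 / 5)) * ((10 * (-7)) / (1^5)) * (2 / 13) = -1134 / 13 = -87.23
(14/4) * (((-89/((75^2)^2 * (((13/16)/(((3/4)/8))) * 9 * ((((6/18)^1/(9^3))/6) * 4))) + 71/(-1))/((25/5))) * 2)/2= -10095329321/203125000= -49.70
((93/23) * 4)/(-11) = -372/253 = -1.47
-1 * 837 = -837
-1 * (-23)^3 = 12167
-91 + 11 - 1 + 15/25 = -402/5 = -80.40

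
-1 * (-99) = 99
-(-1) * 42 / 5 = 42 / 5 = 8.40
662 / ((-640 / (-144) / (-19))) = -56601 / 20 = -2830.05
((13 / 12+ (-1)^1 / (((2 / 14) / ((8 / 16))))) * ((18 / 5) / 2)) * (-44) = 957 / 5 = 191.40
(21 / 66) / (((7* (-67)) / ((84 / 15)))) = -14 / 3685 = -0.00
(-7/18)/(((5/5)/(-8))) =28/9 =3.11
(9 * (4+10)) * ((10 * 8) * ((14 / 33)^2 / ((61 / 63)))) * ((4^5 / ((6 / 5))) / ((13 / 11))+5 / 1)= 130714281600 / 95953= 1362274.05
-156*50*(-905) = 7059000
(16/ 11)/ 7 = 16/ 77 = 0.21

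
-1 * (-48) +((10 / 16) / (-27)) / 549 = 5692027 / 118584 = 48.00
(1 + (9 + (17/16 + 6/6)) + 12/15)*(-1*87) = -89523/80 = -1119.04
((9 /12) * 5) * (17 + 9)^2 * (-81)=-205335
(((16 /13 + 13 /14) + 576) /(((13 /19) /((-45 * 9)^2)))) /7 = 327931081875 /16562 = 19800210.23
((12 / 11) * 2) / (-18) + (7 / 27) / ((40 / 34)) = 589 / 5940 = 0.10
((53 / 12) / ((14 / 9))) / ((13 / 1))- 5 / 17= -937 / 12376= -0.08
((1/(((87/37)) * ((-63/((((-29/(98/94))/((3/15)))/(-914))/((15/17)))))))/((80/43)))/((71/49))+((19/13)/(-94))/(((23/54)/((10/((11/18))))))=-272007777806447/455029257402720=-0.60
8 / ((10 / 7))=28 / 5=5.60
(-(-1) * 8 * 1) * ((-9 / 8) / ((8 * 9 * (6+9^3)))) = -1 / 5880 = -0.00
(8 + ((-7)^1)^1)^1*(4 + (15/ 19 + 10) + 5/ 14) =4029/ 266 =15.15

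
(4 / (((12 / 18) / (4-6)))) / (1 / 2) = -24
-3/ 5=-0.60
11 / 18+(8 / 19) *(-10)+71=23051 / 342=67.40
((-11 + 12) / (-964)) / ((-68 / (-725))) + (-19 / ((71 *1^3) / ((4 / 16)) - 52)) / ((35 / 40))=-1392663 / 13307056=-0.10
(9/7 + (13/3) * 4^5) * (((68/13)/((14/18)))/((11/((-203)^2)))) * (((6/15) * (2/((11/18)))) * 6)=6908393665728/7865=878371731.18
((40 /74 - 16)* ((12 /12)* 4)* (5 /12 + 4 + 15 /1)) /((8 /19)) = -633061 /222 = -2851.63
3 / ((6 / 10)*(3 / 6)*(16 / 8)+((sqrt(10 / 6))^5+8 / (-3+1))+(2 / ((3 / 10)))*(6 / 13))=995085 / 13095962+2851875*sqrt(15) / 13095962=0.92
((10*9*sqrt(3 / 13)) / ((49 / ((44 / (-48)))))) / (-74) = 165*sqrt(39) / 94276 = 0.01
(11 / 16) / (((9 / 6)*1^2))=0.46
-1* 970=-970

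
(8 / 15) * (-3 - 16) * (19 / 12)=-722 / 45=-16.04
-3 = -3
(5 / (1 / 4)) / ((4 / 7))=35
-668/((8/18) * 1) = -1503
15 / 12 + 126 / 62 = 3.28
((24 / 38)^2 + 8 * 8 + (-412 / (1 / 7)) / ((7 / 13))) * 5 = -9551340 / 361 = -26458.01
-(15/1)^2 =-225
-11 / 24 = -0.46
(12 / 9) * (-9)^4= 8748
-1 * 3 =-3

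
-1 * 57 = -57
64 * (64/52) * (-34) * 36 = -1253376/13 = -96413.54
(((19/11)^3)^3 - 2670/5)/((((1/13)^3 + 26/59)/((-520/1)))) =468152.18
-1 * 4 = -4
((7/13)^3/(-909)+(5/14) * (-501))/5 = -5002672667/139795110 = -35.79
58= 58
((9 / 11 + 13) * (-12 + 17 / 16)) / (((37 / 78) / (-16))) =2074800 / 407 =5097.79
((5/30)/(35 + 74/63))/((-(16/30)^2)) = -4725/291712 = -0.02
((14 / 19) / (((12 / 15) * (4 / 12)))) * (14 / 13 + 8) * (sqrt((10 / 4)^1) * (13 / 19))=6195 * sqrt(10) / 722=27.13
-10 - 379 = -389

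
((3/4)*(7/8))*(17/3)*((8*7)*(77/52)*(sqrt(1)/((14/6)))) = 27489/208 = 132.16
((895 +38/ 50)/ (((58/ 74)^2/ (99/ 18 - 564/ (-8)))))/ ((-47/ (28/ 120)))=-8154864676/ 14822625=-550.16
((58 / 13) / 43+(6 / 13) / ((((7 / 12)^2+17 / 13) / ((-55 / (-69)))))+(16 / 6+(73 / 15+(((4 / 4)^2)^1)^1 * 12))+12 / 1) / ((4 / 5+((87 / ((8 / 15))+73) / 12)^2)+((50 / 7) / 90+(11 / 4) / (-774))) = 81524020558848 / 992974340118787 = 0.08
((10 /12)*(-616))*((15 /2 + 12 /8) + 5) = -21560 /3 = -7186.67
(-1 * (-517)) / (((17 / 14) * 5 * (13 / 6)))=43428 / 1105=39.30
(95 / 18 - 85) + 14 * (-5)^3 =-32935 / 18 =-1829.72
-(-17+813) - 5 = -801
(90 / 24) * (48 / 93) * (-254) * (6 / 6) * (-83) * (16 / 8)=2529840 / 31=81607.74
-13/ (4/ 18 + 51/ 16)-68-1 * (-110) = 18750/ 491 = 38.19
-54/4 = -27/2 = -13.50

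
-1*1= -1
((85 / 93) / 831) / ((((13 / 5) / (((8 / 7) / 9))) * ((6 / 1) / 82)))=139400 / 189884331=0.00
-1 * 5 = -5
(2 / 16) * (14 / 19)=7 / 76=0.09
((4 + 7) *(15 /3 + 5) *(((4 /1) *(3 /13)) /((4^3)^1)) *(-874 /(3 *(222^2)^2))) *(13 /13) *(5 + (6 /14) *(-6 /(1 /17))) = 6513485 /884124206784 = 0.00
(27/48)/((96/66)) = 99/256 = 0.39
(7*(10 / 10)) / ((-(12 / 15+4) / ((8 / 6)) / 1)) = -35 / 18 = -1.94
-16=-16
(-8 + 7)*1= -1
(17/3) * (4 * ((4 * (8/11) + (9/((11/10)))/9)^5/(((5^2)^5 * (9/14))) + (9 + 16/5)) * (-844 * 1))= -1101233110054763024/4718291015625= -233396.61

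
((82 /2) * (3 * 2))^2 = 60516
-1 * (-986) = 986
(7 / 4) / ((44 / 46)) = 1.83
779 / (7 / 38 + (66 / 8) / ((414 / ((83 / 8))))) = 65361216 / 32803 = 1992.54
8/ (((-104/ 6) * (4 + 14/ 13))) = -1/ 11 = -0.09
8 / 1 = 8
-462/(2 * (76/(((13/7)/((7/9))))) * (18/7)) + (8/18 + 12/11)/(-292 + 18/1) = -5830079/2061576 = -2.83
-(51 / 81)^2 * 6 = -578 / 243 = -2.38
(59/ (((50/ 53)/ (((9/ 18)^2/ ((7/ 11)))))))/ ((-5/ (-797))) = 27414409/ 7000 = 3916.34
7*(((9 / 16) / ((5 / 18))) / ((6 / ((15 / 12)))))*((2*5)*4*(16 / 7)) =270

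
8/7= 1.14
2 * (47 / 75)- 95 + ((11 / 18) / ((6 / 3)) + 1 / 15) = -84037 / 900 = -93.37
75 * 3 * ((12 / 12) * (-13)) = -2925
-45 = -45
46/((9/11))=506/9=56.22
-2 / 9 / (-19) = 2 / 171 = 0.01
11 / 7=1.57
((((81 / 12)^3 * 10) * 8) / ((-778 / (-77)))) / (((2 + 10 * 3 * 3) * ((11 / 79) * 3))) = 18141165 / 286304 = 63.36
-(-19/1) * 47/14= 893/14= 63.79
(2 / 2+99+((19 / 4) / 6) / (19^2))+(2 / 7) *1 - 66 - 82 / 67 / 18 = 21955223 / 641592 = 34.22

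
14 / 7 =2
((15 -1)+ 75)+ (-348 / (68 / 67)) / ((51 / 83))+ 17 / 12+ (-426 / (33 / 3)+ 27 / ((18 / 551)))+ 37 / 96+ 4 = 99047647 / 305184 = 324.55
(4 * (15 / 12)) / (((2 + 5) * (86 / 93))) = 465 / 602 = 0.77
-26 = -26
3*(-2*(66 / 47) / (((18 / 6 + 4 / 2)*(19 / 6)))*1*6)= -14256 / 4465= -3.19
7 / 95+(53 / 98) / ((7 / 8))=22541 / 32585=0.69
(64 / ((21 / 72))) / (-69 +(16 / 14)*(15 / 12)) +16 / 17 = -18544 / 8041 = -2.31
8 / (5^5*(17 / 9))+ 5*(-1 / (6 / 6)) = -265553 / 53125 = -5.00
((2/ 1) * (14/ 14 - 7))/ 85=-12/ 85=-0.14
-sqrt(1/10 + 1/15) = -sqrt(6)/6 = -0.41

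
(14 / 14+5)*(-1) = -6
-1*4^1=-4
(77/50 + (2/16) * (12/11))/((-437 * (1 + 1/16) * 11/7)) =-51632/22472725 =-0.00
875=875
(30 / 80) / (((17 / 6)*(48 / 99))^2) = 29403 / 147968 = 0.20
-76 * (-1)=76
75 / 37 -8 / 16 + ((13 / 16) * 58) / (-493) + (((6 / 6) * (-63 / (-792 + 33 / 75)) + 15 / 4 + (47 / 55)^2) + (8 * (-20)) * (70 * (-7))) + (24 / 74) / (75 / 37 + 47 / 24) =1085498925935117099 / 13844577201400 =78406.07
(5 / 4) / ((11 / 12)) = 15 / 11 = 1.36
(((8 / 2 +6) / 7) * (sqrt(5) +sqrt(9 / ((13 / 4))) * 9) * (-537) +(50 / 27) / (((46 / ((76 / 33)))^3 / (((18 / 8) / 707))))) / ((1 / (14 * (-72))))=13310447.97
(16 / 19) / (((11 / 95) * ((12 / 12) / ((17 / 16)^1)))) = 85 / 11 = 7.73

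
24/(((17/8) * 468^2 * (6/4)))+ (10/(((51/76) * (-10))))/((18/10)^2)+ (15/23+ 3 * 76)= 3664128253/16057197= 228.19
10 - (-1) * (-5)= 5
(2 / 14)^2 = 1 / 49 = 0.02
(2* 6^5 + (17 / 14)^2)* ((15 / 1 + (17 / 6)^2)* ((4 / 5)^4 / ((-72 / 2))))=-10108762996 / 2480625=-4075.09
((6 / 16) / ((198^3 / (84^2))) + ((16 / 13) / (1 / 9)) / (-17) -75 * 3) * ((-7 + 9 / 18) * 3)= 4400.20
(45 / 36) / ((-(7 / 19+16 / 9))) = -855 / 1468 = -0.58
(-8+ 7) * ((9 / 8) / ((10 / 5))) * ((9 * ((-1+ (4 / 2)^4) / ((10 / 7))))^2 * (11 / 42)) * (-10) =841995 / 64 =13156.17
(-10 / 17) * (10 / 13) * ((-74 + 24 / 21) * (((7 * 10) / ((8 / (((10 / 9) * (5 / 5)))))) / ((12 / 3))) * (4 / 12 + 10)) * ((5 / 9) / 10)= 96875 / 2106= 46.00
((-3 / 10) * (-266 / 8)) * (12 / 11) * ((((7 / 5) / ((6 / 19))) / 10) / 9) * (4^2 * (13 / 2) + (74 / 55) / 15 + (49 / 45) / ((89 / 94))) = 51257609879 / 908634375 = 56.41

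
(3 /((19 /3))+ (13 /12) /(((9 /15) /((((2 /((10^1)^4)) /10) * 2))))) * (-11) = -17822717 /3420000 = -5.21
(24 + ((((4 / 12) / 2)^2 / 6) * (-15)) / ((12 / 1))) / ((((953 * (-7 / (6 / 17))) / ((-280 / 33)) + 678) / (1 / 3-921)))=-143147555 / 18828531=-7.60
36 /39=12 /13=0.92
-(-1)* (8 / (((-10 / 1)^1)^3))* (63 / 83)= -63 / 10375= -0.01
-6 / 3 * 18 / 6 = -6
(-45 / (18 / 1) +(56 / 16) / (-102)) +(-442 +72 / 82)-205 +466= -1527737 / 8364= -182.66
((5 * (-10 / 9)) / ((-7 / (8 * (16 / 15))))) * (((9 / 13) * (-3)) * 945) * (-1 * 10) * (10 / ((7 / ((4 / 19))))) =69120000 / 1729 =39976.87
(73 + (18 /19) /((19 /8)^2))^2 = 251862455881 /47045881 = 5353.55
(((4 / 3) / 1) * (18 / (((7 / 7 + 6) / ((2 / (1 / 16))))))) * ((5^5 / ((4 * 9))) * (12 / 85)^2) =384000 / 2023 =189.82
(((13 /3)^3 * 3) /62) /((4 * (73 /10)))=10985 /81468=0.13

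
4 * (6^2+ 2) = 152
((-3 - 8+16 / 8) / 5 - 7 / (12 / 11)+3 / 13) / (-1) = 6229 / 780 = 7.99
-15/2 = -7.50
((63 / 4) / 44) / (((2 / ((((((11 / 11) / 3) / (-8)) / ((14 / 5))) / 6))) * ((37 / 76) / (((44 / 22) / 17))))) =-95 / 885632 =-0.00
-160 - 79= -239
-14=-14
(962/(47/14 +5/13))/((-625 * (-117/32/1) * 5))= 430976/19153125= 0.02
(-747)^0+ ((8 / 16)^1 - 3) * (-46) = 116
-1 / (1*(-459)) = 0.00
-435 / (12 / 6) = -435 / 2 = -217.50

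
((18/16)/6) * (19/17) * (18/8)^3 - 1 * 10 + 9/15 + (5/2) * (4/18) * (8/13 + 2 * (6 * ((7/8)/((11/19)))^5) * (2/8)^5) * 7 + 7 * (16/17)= 31275220761691981/13435632416194560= 2.33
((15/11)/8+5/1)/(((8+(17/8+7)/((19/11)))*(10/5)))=8645/44418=0.19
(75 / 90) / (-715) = -1 / 858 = -0.00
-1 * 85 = -85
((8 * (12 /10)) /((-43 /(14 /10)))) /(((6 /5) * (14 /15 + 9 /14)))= -2352 /14233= -0.17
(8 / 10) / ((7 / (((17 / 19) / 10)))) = 34 / 3325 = 0.01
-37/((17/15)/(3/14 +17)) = -133755/238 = -562.00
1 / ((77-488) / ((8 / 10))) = -4 / 2055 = -0.00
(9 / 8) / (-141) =-3 / 376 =-0.01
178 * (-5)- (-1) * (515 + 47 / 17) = -372.24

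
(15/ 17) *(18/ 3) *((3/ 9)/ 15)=2/ 17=0.12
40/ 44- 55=-595/ 11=-54.09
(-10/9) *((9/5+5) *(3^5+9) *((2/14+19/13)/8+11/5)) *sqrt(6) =-297092 *sqrt(6)/65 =-11195.75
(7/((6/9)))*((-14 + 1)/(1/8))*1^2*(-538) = 587496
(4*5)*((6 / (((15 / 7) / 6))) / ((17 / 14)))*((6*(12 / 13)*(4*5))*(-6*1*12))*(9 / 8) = -2482690.32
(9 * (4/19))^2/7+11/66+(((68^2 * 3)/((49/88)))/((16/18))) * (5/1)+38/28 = 7436679200/53067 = 140137.55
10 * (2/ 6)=10/ 3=3.33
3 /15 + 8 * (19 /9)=769 /45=17.09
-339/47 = -7.21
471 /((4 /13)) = 6123 /4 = 1530.75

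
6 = 6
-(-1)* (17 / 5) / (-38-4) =-17 / 210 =-0.08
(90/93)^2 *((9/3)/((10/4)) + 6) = 6480/961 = 6.74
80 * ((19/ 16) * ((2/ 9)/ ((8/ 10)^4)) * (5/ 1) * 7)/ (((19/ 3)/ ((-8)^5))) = -28000000/ 3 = -9333333.33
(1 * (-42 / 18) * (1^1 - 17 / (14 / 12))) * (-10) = -950 / 3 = -316.67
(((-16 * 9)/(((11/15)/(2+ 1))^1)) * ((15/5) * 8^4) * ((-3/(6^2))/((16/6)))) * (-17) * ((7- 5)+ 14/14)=-126904320/11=-11536756.36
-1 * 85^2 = -7225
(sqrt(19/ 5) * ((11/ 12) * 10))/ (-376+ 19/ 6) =-11 * sqrt(95)/ 2237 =-0.05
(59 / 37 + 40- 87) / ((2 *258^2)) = -70 / 205239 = -0.00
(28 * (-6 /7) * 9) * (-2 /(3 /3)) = 432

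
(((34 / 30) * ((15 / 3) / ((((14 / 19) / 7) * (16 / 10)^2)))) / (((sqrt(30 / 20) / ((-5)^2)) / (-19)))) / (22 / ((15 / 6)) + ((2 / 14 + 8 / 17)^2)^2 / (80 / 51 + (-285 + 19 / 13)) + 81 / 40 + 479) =-21146147182329728125 * sqrt(6) / 3110914613329815888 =-16.65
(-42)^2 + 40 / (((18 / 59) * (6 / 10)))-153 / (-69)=1232521 / 621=1984.74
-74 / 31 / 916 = -37 / 14198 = -0.00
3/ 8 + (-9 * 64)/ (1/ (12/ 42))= -9195/ 56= -164.20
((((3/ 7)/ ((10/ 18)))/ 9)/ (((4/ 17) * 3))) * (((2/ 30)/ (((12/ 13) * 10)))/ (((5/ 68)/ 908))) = 852839/ 78750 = 10.83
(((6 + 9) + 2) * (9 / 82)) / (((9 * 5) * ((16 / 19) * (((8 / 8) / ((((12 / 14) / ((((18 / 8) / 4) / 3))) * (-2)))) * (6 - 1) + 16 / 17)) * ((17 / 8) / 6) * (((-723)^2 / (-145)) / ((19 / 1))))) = -5695136 / 3064760127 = -0.00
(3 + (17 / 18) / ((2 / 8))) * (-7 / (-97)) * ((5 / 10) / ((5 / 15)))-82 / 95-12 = -670639 / 55290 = -12.13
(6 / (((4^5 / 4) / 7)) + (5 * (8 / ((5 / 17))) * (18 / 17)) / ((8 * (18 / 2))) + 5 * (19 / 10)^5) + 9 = 10797521 / 80000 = 134.97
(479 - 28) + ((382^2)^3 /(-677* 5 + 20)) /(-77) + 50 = 3107278611260629 /259105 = 11992352950.58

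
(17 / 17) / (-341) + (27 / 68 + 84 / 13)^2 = 12534367973 / 266476496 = 47.04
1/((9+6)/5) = 1/3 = 0.33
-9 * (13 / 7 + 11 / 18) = -311 / 14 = -22.21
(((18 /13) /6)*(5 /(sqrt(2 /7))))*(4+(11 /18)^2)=545*sqrt(14) /216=9.44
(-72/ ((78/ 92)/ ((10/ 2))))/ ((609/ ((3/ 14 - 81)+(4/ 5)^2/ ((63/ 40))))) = 9317576/ 166257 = 56.04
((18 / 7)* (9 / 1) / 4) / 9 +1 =23 / 14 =1.64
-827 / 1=-827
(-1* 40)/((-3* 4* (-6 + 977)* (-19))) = -10/55347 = -0.00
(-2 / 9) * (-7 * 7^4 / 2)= 16807 / 9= 1867.44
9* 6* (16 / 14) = 432 / 7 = 61.71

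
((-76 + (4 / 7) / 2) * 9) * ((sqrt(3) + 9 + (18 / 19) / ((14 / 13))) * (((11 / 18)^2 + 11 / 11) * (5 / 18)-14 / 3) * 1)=6622615 * sqrt(3) / 2268 + 483450895 / 16758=33906.59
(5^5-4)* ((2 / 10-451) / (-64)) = 3517367 / 160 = 21983.54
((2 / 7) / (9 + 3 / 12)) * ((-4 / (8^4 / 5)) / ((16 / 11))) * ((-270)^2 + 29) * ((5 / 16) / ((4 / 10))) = -100277375 / 16973824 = -5.91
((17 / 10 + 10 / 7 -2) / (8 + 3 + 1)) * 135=711 / 56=12.70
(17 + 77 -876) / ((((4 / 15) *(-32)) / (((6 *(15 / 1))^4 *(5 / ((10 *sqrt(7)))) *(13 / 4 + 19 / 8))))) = 1082257453125 *sqrt(7) / 448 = 6391482311.42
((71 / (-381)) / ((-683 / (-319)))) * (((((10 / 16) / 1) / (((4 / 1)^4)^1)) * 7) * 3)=-792715 / 177645568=-0.00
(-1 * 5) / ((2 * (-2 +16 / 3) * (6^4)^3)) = -1 / 2902376448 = -0.00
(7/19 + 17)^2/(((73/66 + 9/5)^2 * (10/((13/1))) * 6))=2569495500/332004841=7.74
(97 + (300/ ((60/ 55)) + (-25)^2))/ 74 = 997/ 74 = 13.47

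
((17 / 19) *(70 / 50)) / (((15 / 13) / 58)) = 89726 / 1425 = 62.97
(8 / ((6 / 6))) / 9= 8 / 9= 0.89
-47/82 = -0.57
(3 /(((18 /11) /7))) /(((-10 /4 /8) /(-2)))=1232 /15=82.13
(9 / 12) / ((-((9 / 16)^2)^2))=-16384 / 2187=-7.49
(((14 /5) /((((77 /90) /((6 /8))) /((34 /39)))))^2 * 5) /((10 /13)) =46818 /1573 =29.76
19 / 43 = 0.44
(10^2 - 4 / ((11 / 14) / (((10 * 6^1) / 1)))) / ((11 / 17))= -38420 / 121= -317.52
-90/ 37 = -2.43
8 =8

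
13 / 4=3.25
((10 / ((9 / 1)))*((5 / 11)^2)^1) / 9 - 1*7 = -68357 / 9801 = -6.97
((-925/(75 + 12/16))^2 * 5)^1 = 68450000/91809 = 745.57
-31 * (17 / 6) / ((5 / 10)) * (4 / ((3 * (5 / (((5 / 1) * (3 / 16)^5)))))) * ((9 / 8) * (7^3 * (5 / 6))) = -73208205 / 4194304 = -17.45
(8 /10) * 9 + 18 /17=702 /85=8.26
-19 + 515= 496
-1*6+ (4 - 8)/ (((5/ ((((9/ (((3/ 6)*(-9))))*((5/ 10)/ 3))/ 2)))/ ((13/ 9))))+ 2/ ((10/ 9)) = -4.01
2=2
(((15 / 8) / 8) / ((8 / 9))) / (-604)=-135 / 309248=-0.00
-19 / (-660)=19 / 660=0.03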